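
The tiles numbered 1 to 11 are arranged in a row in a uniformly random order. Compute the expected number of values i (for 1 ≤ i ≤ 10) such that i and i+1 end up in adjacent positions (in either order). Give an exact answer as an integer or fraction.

20/11

For each i ∈ {1,…,10}, let Xᵢ = 1 if i and i+1 are adjacent. P(Xᵢ=1) = 2·(11−1)!/11! = 2/11.
By linearity, E[ΣXᵢ] = (10)·(2/11) = 20/11.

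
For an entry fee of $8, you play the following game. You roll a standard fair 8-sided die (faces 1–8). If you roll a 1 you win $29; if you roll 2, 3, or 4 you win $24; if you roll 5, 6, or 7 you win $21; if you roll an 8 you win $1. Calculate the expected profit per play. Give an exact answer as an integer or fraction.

101/8 dollars

E[payout] = (1/8)·1 + (3/8)·21 + (3/8)·24 + (1/8)·29 = 165/8
Expected profit = 165/8 − 8 = 101/8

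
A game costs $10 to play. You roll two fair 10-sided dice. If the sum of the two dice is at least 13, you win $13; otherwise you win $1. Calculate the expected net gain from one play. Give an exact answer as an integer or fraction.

-117/25 dollars

E[payout] = (16/25)·1 + (9/25)·13 = 133/25
Expected profit = 133/25 − 10 = -117/25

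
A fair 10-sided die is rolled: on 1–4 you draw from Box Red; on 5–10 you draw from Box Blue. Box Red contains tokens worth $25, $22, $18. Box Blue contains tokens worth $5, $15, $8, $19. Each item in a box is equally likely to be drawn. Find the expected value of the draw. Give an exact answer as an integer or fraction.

943/60 dollars

E[X | Box Red] = (25 + 22 + 18)/3 = 65/3
E[X | Box Blue] = (5 + 15 + 8 + 19)/4 = 47/4
E[X] = (2/5)·65/3 + (3/5)·47/4 = 943/60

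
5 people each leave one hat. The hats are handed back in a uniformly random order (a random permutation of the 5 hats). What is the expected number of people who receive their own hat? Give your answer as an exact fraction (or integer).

1

Let Xᵢ = 1 if person i gets their own hat. For each i, P(Xᵢ=1) = 1/5.
By linearity of expectation, E[X₁+…+X_5] = 5·(1/5) = 1.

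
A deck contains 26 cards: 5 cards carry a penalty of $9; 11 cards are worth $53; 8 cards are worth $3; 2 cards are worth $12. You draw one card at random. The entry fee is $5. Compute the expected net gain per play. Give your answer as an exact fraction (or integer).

228/13 dollars

E[payout] = (5/26)·(-9) + (11/26)·53 + (8/26)·3 + (2/26)·12 = 293/13
Expected profit = 293/13 − 5 = 228/13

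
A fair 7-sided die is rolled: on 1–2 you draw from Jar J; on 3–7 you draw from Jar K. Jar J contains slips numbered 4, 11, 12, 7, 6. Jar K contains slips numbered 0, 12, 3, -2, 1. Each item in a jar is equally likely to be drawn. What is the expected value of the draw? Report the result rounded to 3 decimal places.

E[X | Jar J] = (4 + 11 + 12 + 7 + 6)/5 = 8
E[X | Jar K] = (0 + 12 + 3 − 2 + 1)/5 = 14/5
E[X] = (2/7)·8 + (5/7)·14/5 = 30/7 ≈ 4.286

4.286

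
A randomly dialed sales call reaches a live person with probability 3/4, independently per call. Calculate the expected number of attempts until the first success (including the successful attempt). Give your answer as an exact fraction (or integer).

For a geometric distribution, E[trials] = 1/p = 1/(3/4) = 4/3.

4/3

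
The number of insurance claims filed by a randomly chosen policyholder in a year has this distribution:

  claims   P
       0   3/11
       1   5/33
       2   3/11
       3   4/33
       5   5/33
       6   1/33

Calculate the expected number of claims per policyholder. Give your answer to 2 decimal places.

E[X] = (3/11)·0 + (5/33)·1 + (3/11)·2 + (4/33)·3 + (5/33)·5 + (1/33)·6
     = 2 ≈ 2.00

2.00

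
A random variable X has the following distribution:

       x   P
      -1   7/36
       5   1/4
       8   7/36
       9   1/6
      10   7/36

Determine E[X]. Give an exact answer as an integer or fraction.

E[X] = (7/36)·(-1) + (1/4)·5 + (7/36)·8 + (1/6)·9 + (7/36)·10
     = 109/18

109/18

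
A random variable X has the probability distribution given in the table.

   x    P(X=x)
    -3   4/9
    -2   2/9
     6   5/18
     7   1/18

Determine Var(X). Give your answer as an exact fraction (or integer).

5681/324

E[X] = (4/9)·(-3) + (2/9)·(-2) + (5/18)·6 + (1/18)·7 = 5/18
E[X²] = (4/9)·9 + (2/9)·4 + (5/18)·36 + (1/18)·49 = 317/18
Var(X) = 317/18 − (5/18)² = 5681/324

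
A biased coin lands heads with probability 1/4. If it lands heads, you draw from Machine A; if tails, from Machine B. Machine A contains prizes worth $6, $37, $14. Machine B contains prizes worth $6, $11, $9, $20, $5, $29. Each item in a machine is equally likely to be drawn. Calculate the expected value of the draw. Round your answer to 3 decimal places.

E[X | Machine A] = (6 + 37 + 14)/3 = 19
E[X | Machine B] = (6 + 11 + 9 + 20 + 5 + 29)/6 = 40/3
E[X] = (1/4)·19 + (3/4)·40/3 = 59/4 ≈ 14.750

$14.750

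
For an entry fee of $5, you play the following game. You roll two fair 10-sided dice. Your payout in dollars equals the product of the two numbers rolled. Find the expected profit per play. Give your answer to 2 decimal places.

Distribution of the product of the two numbers rolled: 1 w.p. 1/100, 2 w.p. 1/50, 3 w.p. 1/50, 4 w.p. 3/100, 5 w.p. 1/50, 6 w.p. 1/25, …
E[payout] = (1/100)·1 + (1/50)·2 + (1/50)·3 + (3/100)·4 + (1/50)·5 + (1/25)·6 + (1/50)·7 + (1/25)·8 + (3/100)·9 + (1/25)·10 + (1/25)·12 + (1/50)·14 + (1/50)·15 + (3/100)·16 + (1/25)·18 + (1/25)·20 + (1/50)·21 + (1/25)·24 + (1/100)·25 + (1/50)·27 + (1/50)·28 + (1/25)·30 + (1/50)·32 + (1/50)·35 + (3/100)·36 + (1/25)·40 + (1/50)·42 + (1/50)·45 + (1/50)·48 + (1/100)·49 + (1/50)·50 + (1/50)·54 + (1/50)·56 + (1/50)·60 + (1/50)·63 + (1/100)·64 + (1/50)·70 + (1/50)·72 + (1/50)·80 + (1/100)·81 + (1/50)·90 + (1/100)·100 = 121/4
Expected profit = 121/4 − 5 = 101/4 ≈ $25.25

$25.25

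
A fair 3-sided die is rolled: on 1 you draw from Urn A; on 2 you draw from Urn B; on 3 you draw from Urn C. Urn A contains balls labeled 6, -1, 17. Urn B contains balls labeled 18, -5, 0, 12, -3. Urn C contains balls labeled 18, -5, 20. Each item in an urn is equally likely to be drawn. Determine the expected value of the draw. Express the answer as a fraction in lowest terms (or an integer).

E[X | Urn A] = (6 − 1 + 17)/3 = 22/3
E[X | Urn B] = (18 − 5 + 0 + 12 − 3)/5 = 22/5
E[X | Urn C] = (18 − 5 + 20)/3 = 11
E[X] = (1/3)·22/3 + (1/3)·22/5 + (1/3)·11 = 341/45

341/45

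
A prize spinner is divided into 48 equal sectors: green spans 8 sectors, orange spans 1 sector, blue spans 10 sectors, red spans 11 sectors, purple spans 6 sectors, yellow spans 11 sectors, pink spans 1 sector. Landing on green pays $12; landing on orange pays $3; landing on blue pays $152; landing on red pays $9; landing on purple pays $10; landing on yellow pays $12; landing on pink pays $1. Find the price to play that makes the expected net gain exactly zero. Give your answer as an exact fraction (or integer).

637/16 dollars

E[payout] = (8/48)·12 + (1/48)·3 + (10/48)·152 + (11/48)·9 + (6/48)·10 + (11/48)·12 + (1/48)·1 = 637/16
Fair fee = E[payout] = 637/16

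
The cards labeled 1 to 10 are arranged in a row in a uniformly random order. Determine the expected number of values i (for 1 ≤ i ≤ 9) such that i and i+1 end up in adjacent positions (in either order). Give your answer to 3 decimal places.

For each i ∈ {1,…,9}, let Xᵢ = 1 if i and i+1 are adjacent. P(Xᵢ=1) = 2·(10−1)!/10! = 2/10.
By linearity, E[ΣXᵢ] = (9)·(2/10) = 9/5.
≈ 1.800

1.800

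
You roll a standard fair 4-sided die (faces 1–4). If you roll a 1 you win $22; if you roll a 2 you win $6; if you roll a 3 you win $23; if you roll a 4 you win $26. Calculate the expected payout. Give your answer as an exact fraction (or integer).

E[payout] = (1/4)·6 + (1/4)·22 + (1/4)·23 + (1/4)·26 = 77/4

77/4 dollars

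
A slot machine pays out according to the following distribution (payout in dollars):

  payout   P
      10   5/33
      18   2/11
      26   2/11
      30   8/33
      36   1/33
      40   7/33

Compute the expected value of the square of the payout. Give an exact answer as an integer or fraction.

E[X²] = (5/33)·100 + (2/11)·324 + (2/11)·676 + (8/33)·900 + (1/33)·1296 + (7/33)·1600
     = 8732/11

8732/11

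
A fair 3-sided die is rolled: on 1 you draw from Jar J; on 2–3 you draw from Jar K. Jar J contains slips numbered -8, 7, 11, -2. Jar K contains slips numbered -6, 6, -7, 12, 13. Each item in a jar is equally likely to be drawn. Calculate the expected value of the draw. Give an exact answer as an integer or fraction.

46/15

E[X | Jar J] = (-8 + 7 + 11 − 2)/4 = 2
E[X | Jar K] = (-6 + 6 − 7 + 12 + 13)/5 = 18/5
E[X] = (1/3)·2 + (2/3)·18/5 = 46/15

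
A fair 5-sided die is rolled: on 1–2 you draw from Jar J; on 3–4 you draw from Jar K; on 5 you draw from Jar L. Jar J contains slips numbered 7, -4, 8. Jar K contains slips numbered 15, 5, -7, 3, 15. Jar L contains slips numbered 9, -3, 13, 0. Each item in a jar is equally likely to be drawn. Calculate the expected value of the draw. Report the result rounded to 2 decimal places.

4.90

E[X | Jar J] = (7 − 4 + 8)/3 = 11/3
E[X | Jar K] = (15 + 5 − 7 + 3 + 15)/5 = 31/5
E[X | Jar L] = (9 − 3 + 13 + 0)/4 = 19/4
E[X] = (2/5)·11/3 + (2/5)·31/5 + (1/5)·19/4 = 1469/300 ≈ 4.90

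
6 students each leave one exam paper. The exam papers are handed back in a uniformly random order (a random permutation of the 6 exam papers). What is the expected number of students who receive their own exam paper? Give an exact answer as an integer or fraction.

Let Xᵢ = 1 if person i gets their own exam paper. For each i, P(Xᵢ=1) = 1/6.
By linearity of expectation, E[X₁+…+X_6] = 6·(1/6) = 1.

1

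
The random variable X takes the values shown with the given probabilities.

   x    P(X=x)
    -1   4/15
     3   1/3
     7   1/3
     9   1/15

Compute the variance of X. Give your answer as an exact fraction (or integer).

104/9

E[X] = (4/15)·(-1) + (1/3)·3 + (1/3)·7 + (1/15)·9 = 11/3
E[X²] = (4/15)·1 + (1/3)·9 + (1/3)·49 + (1/15)·81 = 25
Var(X) = 25 − (11/3)² = 104/9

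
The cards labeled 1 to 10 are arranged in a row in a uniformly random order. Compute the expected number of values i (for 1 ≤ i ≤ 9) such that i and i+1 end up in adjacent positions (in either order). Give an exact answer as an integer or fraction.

For each i ∈ {1,…,9}, let Xᵢ = 1 if i and i+1 are adjacent. P(Xᵢ=1) = 2·(10−1)!/10! = 2/10.
By linearity, E[ΣXᵢ] = (9)·(2/10) = 9/5.

9/5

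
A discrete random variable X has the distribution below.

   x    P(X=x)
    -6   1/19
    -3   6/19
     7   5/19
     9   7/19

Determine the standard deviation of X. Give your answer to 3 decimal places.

E[X] = 74/19, E[X²] = 902/19
Var(X) = E[X²] − (E[X])² = 902/19 − 5476/361 = 11662/361
SD(X) = √(11662/361) ≈ 5.684

5.684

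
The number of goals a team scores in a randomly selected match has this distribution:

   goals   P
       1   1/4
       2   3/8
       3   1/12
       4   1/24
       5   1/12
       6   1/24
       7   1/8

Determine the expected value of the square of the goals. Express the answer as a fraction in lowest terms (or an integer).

103/8

E[X²] = (1/4)·1 + (3/8)·4 + (1/12)·9 + (1/24)·16 + (1/12)·25 + (1/24)·36 + (1/8)·49
     = 103/8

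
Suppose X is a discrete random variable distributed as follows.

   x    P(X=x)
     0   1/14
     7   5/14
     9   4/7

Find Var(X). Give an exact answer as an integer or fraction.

E[X] = (1/14)·0 + (5/14)·7 + (4/7)·9 = 107/14
E[X²] = (1/14)·0 + (5/14)·49 + (4/7)·81 = 893/14
Var(X) = 893/14 − (107/14)² = 1053/196

1053/196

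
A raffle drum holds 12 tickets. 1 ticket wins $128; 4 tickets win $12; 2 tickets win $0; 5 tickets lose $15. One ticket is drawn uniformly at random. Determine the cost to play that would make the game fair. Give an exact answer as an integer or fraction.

101/12 dollars

E[payout] = (1/12)·128 + (4/12)·12 + (2/12)·0 + (5/12)·(-15) = 101/12
Fair fee = E[payout] = 101/12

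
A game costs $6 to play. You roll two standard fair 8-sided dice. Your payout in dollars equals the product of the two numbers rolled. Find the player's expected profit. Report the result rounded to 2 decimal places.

$14.25

Distribution of the product of the two numbers rolled: 1 w.p. 1/64, 2 w.p. 1/32, 3 w.p. 1/32, 4 w.p. 3/64, 5 w.p. 1/32, 6 w.p. 1/16, …
E[payout] = (1/64)·1 + (1/32)·2 + (1/32)·3 + (3/64)·4 + (1/32)·5 + (1/16)·6 + (1/32)·7 + (1/16)·8 + (1/64)·9 + (1/32)·10 + (1/16)·12 + (1/32)·14 + (1/32)·15 + (3/64)·16 + (1/32)·18 + (1/32)·20 + (1/32)·21 + (1/16)·24 + (1/64)·25 + (1/32)·28 + (1/32)·30 + (1/32)·32 + (1/32)·35 + (1/64)·36 + (1/32)·40 + (1/32)·42 + (1/32)·48 + (1/64)·49 + (1/32)·56 + (1/64)·64 = 81/4
Expected profit = 81/4 − 6 = 57/4 ≈ $14.25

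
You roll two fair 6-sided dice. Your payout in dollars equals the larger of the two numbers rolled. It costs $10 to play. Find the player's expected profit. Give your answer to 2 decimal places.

Distribution of the larger of the two numbers rolled: 1 w.p. 1/36, 2 w.p. 1/12, 3 w.p. 5/36, 4 w.p. 7/36, 5 w.p. 1/4, 6 w.p. 11/36
E[payout] = (1/36)·1 + (1/12)·2 + (5/36)·3 + (7/36)·4 + (1/4)·5 + (11/36)·6 = 161/36
Expected profit = 161/36 − 10 = -199/36 ≈ -$5.53

-$5.53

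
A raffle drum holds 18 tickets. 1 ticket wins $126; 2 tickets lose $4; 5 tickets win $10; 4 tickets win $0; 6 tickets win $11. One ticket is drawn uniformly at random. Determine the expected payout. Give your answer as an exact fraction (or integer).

E[payout] = (1/18)·126 + (2/18)·(-4) + (5/18)·10 + (4/18)·0 + (6/18)·11 = 13

$13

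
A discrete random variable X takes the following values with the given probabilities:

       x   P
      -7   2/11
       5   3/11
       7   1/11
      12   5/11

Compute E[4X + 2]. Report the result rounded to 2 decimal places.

E[4x+2] = (2/11)·(-26) + (3/11)·22 + (1/11)·30 + (5/11)·50
     = 294/11 ≈ 26.73

26.73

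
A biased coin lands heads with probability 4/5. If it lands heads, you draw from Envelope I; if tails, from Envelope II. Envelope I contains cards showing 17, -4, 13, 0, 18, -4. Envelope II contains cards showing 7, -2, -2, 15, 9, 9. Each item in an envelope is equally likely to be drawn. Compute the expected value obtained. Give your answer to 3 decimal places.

E[X | Envelope I] = (17 − 4 + 13 + 0 + 18 − 4)/6 = 20/3
E[X | Envelope II] = (7 − 2 − 2 + 15 + 9 + 9)/6 = 6
E[X] = (4/5)·20/3 + (1/5)·6 = 98/15 ≈ 6.533

6.533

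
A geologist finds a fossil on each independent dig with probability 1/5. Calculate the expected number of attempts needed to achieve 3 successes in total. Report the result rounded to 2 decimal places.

15.00

By linearity (sum of 3 independent geometric waits), E[trials] = 3/p = 3/(1/5) = 15.
≈ 15.00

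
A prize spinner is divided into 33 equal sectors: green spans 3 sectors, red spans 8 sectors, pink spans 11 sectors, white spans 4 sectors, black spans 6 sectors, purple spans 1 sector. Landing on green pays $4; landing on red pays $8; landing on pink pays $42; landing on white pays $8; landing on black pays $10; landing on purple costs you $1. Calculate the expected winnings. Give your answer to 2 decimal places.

E[payout] = (3/33)·4 + (8/33)·8 + (11/33)·42 + (4/33)·8 + (6/33)·10 + (1/33)·(-1) = 629/33
≈ $19.06

$19.06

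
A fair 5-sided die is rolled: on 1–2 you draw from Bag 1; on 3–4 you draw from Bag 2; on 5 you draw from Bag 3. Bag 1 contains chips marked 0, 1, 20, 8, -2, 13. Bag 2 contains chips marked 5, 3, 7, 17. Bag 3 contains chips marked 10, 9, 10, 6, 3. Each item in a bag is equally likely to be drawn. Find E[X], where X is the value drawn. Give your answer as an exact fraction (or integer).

554/75

E[X | Bag 1] = (0 + 1 + 20 + 8 − 2 + 13)/6 = 20/3
E[X | Bag 2] = (5 + 3 + 7 + 17)/4 = 8
E[X | Bag 3] = (10 + 9 + 10 + 6 + 3)/5 = 38/5
E[X] = (2/5)·20/3 + (2/5)·8 + (1/5)·38/5 = 554/75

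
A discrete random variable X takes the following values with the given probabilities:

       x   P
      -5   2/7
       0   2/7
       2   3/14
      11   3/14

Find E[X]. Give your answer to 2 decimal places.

E[X] = (2/7)·(-5) + (2/7)·0 + (3/14)·2 + (3/14)·11
     = 19/14 ≈ 1.36

1.36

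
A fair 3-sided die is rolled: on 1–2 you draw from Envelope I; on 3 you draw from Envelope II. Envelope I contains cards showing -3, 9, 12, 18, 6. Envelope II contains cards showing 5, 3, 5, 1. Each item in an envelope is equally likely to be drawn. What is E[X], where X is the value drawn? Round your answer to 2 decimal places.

6.77

E[X | Envelope I] = (-3 + 9 + 12 + 18 + 6)/5 = 42/5
E[X | Envelope II] = (5 + 3 + 5 + 1)/4 = 7/2
E[X] = (2/3)·42/5 + (1/3)·7/2 = 203/30 ≈ 6.77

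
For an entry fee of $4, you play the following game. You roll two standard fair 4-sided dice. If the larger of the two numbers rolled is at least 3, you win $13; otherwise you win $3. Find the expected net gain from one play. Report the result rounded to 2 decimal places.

$6.50

E[payout] = (1/4)·3 + (3/4)·13 = 21/2
Expected profit = 21/2 − 4 = 13/2 ≈ $6.50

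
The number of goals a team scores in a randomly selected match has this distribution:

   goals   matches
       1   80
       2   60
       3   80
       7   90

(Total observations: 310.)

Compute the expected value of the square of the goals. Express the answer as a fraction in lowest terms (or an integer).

545/31

Total = 310, so P(goals=1) = 80/310, etc.
E[X²] = (8/31)·1 + (6/31)·4 + (8/31)·9 + (9/31)·49
     = 545/31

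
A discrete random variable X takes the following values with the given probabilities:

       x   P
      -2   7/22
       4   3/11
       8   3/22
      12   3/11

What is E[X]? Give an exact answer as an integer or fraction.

E[X] = (7/22)·(-2) + (3/11)·4 + (3/22)·8 + (3/11)·12
     = 53/11

53/11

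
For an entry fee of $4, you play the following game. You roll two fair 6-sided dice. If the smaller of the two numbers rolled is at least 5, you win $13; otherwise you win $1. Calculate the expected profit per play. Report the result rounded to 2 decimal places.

-$1.67

E[payout] = (8/9)·1 + (1/9)·13 = 7/3
Expected profit = 7/3 − 4 = -5/3 ≈ -$1.67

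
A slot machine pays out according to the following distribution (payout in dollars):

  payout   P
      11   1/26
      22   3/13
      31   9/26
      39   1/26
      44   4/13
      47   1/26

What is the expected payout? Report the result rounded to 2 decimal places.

$33.08

E[X] = (1/26)·11 + (3/13)·22 + (9/26)·31 + (1/26)·39 + (4/13)·44 + (1/26)·47
     = 430/13 ≈ 33.08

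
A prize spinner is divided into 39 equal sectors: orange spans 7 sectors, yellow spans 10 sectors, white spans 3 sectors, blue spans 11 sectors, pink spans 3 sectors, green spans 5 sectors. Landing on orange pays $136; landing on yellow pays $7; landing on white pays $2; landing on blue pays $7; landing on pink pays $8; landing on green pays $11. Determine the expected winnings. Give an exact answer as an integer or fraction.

E[payout] = (7/39)·136 + (10/39)·7 + (3/39)·2 + (11/39)·7 + (3/39)·8 + (5/39)·11 = 1184/39

1184/39 dollars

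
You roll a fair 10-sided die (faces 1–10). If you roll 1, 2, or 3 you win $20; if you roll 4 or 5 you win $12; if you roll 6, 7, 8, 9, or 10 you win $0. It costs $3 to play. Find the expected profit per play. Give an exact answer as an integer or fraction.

27/5 dollars

E[payout] = (1/2)·0 + (1/5)·12 + (3/10)·20 = 42/5
Expected profit = 42/5 − 3 = 27/5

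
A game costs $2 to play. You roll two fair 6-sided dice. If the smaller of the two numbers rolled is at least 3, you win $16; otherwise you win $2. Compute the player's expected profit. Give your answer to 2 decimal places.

E[payout] = (5/9)·2 + (4/9)·16 = 74/9
Expected profit = 74/9 − 2 = 56/9 ≈ $6.22

$6.22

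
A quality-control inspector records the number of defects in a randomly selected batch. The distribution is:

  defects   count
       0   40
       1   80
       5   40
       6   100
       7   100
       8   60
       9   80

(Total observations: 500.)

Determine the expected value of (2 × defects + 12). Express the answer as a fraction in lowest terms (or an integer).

578/25

Total = 500, so P(defects=0) = 40/500, etc.
E[2x+12] = (2/25)·12 + (4/25)·14 + (2/25)·22 + (1/5)·24 + (1/5)·26 + (3/25)·28 + (4/25)·30
     = 578/25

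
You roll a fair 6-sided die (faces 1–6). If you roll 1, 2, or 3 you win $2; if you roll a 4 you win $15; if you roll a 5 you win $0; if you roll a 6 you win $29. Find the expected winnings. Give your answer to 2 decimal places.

$8.33

E[payout] = (1/6)·0 + (1/2)·2 + (1/6)·15 + (1/6)·29 = 25/3
≈ $8.33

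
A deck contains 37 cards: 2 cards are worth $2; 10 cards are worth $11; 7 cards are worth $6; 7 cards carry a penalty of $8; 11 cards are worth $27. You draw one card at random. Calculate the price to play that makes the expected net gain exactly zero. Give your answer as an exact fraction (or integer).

E[payout] = (2/37)·2 + (10/37)·11 + (7/37)·6 + (7/37)·(-8) + (11/37)·27 = 397/37
Fair fee = E[payout] = 397/37

397/37 dollars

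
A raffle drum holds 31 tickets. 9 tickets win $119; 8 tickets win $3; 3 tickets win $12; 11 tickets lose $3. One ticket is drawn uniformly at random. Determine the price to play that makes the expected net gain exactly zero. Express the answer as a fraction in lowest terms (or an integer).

E[payout] = (9/31)·119 + (8/31)·3 + (3/31)·12 + (11/31)·(-3) = 1098/31
Fair fee = E[payout] = 1098/31

1098/31 dollars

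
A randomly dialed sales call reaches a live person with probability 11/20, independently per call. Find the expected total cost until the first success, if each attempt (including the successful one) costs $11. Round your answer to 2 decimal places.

E[#attempts] = 1/p = 20/11; E[cost] = 11·20/11 = 20.
≈ 20.00

$20.00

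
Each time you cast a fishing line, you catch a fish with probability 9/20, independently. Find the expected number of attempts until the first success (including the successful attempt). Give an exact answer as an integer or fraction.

20/9

For a geometric distribution, E[trials] = 1/p = 1/(9/20) = 20/9.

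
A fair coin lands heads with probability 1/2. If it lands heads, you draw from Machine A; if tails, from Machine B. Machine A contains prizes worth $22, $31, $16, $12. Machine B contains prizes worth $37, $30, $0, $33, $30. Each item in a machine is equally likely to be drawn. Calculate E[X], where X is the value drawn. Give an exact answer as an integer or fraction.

E[X | Machine A] = (22 + 31 + 16 + 12)/4 = 81/4
E[X | Machine B] = (37 + 30 + 0 + 33 + 30)/5 = 26
E[X] = (1/2)·81/4 + (1/2)·26 = 185/8

185/8 dollars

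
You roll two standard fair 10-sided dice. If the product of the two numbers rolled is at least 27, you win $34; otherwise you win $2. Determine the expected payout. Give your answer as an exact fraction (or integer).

426/25 dollars

E[payout] = (53/100)·2 + (47/100)·34 = 426/25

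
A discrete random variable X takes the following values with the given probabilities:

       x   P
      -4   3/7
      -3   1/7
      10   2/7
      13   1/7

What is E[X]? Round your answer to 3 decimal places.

2.571

E[X] = (3/7)·(-4) + (1/7)·(-3) + (2/7)·10 + (1/7)·13
     = 18/7 ≈ 2.571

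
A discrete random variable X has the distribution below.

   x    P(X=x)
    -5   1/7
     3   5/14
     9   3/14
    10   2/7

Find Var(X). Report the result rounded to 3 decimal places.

26.265

E[X] = (1/7)·(-5) + (5/14)·3 + (3/14)·9 + (2/7)·10 = 36/7
E[X²] = (1/7)·25 + (5/14)·9 + (3/14)·81 + (2/7)·100 = 369/7
Var(X) = 369/7 − (36/7)² = 1287/49 ≈ 26.265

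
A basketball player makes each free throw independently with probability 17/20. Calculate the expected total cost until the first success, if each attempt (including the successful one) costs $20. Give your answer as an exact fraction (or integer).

E[#attempts] = 1/p = 20/17; E[cost] = 20·20/17 = 400/17.

400/17 dollars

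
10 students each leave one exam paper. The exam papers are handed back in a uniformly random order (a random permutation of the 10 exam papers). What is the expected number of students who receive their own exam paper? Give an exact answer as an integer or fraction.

1

Let Xᵢ = 1 if person i gets their own exam paper. For each i, P(Xᵢ=1) = 1/10.
By linearity of expectation, E[X₁+…+X_10] = 10·(1/10) = 1.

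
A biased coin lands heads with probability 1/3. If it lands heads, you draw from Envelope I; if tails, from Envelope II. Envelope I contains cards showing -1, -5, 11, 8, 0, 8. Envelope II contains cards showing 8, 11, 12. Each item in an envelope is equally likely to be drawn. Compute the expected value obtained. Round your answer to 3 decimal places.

E[X | Envelope I] = (-1 − 5 + 11 + 8 + 0 + 8)/6 = 7/2
E[X | Envelope II] = (8 + 11 + 12)/3 = 31/3
E[X] = (1/3)·7/2 + (2/3)·31/3 = 145/18 ≈ 8.056

8.056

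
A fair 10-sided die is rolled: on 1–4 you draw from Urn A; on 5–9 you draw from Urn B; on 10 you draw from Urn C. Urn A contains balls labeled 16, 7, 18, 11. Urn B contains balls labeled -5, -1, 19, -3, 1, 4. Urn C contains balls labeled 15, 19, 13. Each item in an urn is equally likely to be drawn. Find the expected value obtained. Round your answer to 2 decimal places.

8.02

E[X | Urn A] = (16 + 7 + 18 + 11)/4 = 13
E[X | Urn B] = (-5 − 1 + 19 − 3 + 1 + 4)/6 = 5/2
E[X | Urn C] = (15 + 19 + 13)/3 = 47/3
E[X] = (2/5)·13 + (1/2)·5/2 + (1/10)·47/3 = 481/60 ≈ 8.02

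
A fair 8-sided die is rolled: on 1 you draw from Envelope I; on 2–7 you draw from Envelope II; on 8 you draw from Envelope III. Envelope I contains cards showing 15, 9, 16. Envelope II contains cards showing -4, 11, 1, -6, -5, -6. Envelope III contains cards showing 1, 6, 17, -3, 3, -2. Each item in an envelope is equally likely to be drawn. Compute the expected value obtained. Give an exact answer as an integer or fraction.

E[X | Envelope I] = (15 + 9 + 16)/3 = 40/3
E[X | Envelope II] = (-4 + 11 + 1 − 6 − 5 − 6)/6 = -3/2
E[X | Envelope III] = (1 + 6 + 17 − 3 + 3 − 2)/6 = 11/3
E[X] = (1/8)·40/3 + (3/4)·(-3/2) + (1/8)·11/3 = 1

1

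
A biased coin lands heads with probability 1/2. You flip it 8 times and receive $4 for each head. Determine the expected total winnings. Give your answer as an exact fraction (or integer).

E[#heads] = 8·1/2 = 4 (linearity over flips).
E[winnings] = 4·4 = 16.

$16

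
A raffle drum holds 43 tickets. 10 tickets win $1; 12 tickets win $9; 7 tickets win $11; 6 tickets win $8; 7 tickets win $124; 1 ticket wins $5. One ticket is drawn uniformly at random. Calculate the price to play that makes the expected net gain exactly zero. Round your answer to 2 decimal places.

$25.95

E[payout] = (10/43)·1 + (12/43)·9 + (7/43)·11 + (6/43)·8 + (7/43)·124 + (1/43)·5 = 1116/43
Fair fee = E[payout] = 1116/43 ≈ $25.95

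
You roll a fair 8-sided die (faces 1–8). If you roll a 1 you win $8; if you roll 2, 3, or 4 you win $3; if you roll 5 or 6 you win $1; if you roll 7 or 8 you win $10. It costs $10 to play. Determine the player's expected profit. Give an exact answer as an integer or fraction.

E[payout] = (1/4)·1 + (3/8)·3 + (1/8)·8 + (1/4)·10 = 39/8
Expected profit = 39/8 − 10 = -41/8

-41/8 dollars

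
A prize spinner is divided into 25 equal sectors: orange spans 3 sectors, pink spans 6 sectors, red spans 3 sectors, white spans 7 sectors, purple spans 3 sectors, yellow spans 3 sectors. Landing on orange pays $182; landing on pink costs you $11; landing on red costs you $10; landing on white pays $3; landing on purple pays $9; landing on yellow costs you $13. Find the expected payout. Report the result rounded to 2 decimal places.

$18.36

E[payout] = (3/25)·182 + (6/25)·(-11) + (3/25)·(-10) + (7/25)·3 + (3/25)·9 + (3/25)·(-13) = 459/25
≈ $18.36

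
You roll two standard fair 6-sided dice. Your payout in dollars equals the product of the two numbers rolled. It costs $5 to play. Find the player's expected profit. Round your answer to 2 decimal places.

Distribution of the product of the two numbers rolled: 1 w.p. 1/36, 2 w.p. 1/18, 3 w.p. 1/18, 4 w.p. 1/12, 5 w.p. 1/18, 6 w.p. 1/9, …
E[payout] = (1/36)·1 + (1/18)·2 + (1/18)·3 + (1/12)·4 + (1/18)·5 + (1/9)·6 + (1/18)·8 + (1/36)·9 + (1/18)·10 + (1/9)·12 + (1/18)·15 + (1/36)·16 + (1/18)·18 + (1/18)·20 + (1/18)·24 + (1/36)·25 + (1/18)·30 + (1/36)·36 = 49/4
Expected profit = 49/4 − 5 = 29/4 ≈ $7.25

$7.25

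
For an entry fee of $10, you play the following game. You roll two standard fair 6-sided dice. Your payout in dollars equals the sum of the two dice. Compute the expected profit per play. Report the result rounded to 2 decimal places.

-$3.00

Distribution of the sum of the two dice: 2 w.p. 1/36, 3 w.p. 1/18, 4 w.p. 1/12, 5 w.p. 1/9, 6 w.p. 5/36, 7 w.p. 1/6, …
E[payout] = (1/36)·2 + (1/18)·3 + (1/12)·4 + (1/9)·5 + (5/36)·6 + (1/6)·7 + (5/36)·8 + (1/9)·9 + (1/12)·10 + (1/18)·11 + (1/36)·12 = 7
Expected profit = 7 − 10 = -3 ≈ -$3.00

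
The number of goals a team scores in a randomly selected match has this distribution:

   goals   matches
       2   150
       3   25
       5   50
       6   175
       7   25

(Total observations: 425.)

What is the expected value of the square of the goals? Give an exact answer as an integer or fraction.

384/17

Total = 425, so P(goals=2) = 150/425, etc.
E[X²] = (6/17)·4 + (1/17)·9 + (2/17)·25 + (7/17)·36 + (1/17)·49
     = 384/17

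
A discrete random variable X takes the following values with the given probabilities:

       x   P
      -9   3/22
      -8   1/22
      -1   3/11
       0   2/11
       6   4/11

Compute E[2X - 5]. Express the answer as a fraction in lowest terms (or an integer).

E[2x-5] = (3/22)·(-23) + (1/22)·(-21) + (3/11)·(-7) + (2/11)·(-5) + (4/11)·7
     = -48/11

-48/11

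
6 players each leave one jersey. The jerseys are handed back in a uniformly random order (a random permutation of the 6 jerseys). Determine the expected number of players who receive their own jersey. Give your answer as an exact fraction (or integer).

Let Xᵢ = 1 if person i gets their own jersey. For each i, P(Xᵢ=1) = 1/6.
By linearity of expectation, E[X₁+…+X_6] = 6·(1/6) = 1.

1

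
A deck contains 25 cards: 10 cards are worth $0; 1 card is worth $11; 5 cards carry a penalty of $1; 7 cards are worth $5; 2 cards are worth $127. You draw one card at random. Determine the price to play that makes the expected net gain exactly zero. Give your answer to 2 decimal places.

$11.80

E[payout] = (10/25)·0 + (1/25)·11 + (5/25)·(-1) + (7/25)·5 + (2/25)·127 = 59/5
Fair fee = E[payout] = 59/5 ≈ $11.80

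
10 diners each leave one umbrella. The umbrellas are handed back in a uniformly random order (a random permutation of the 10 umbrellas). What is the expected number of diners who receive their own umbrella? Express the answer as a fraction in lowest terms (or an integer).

Let Xᵢ = 1 if person i gets their own umbrella. For each i, P(Xᵢ=1) = 1/10.
By linearity of expectation, E[X₁+…+X_10] = 10·(1/10) = 1.

1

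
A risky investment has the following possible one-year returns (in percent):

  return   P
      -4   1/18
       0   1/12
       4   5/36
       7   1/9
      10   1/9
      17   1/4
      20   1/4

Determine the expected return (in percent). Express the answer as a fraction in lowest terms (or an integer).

413/36

E[X] = (1/18)·(-4) + (1/12)·0 + (5/36)·4 + (1/9)·7 + (1/9)·10 + (1/4)·17 + (1/4)·20
     = 413/36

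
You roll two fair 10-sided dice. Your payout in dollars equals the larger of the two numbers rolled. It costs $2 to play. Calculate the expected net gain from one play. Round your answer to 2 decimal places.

Distribution of the larger of the two numbers rolled: 1 w.p. 1/100, 2 w.p. 3/100, 3 w.p. 1/20, 4 w.p. 7/100, 5 w.p. 9/100, 6 w.p. 11/100, …
E[payout] = (1/100)·1 + (3/100)·2 + (1/20)·3 + (7/100)·4 + (9/100)·5 + (11/100)·6 + (13/100)·7 + (3/20)·8 + (17/100)·9 + (19/100)·10 = 143/20
Expected profit = 143/20 − 2 = 103/20 ≈ $5.15

$5.15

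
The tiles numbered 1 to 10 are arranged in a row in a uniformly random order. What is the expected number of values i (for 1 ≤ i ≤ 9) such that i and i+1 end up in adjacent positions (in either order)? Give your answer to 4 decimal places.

1.8000

For each i ∈ {1,…,9}, let Xᵢ = 1 if i and i+1 are adjacent. P(Xᵢ=1) = 2·(10−1)!/10! = 2/10.
By linearity, E[ΣXᵢ] = (9)·(2/10) = 9/5.
≈ 1.8000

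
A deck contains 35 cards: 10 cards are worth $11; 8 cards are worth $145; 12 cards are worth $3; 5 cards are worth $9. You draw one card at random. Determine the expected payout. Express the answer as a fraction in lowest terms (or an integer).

193/5 dollars

E[payout] = (10/35)·11 + (8/35)·145 + (12/35)·3 + (5/35)·9 = 193/5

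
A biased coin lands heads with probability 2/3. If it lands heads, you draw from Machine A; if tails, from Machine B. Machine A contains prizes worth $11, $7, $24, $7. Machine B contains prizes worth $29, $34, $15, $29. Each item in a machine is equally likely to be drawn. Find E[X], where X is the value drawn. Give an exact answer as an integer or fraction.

205/12 dollars

E[X | Machine A] = (11 + 7 + 24 + 7)/4 = 49/4
E[X | Machine B] = (29 + 34 + 15 + 29)/4 = 107/4
E[X] = (2/3)·49/4 + (1/3)·107/4 = 205/12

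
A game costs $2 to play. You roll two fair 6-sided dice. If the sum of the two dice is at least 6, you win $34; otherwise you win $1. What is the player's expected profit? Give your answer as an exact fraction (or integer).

E[payout] = (5/18)·1 + (13/18)·34 = 149/6
Expected profit = 149/6 − 2 = 137/6

137/6 dollars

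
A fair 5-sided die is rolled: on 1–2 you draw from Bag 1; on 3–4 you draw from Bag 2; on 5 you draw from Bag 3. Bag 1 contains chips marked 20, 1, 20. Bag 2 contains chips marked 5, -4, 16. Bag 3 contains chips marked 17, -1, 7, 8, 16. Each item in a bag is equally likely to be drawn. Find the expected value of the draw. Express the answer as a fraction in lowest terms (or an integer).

721/75

E[X | Bag 1] = (20 + 1 + 20)/3 = 41/3
E[X | Bag 2] = (5 − 4 + 16)/3 = 17/3
E[X | Bag 3] = (17 − 1 + 7 + 8 + 16)/5 = 47/5
E[X] = (2/5)·41/3 + (2/5)·17/3 + (1/5)·47/5 = 721/75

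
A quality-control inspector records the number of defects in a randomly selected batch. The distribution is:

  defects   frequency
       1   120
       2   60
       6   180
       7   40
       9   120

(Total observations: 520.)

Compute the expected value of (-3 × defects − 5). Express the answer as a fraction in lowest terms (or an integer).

Total = 520, so P(defects=1) = 120/520, etc.
E[-3x-5] = (3/13)·(-8) + (3/26)·(-11) + (9/26)·(-23) + (1/13)·(-26) + (3/13)·(-32)
     = -266/13

-266/13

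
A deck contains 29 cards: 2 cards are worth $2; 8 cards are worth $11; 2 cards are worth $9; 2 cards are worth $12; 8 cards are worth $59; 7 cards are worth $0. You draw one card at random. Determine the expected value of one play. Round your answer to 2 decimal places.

E[payout] = (2/29)·2 + (8/29)·11 + (2/29)·9 + (2/29)·12 + (8/29)·59 + (7/29)·0 = 606/29
≈ $20.90

$20.90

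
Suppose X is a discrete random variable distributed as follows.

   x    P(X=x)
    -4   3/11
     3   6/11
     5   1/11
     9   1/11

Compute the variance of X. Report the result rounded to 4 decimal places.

15.6033

E[X] = (3/11)·(-4) + (6/11)·3 + (1/11)·5 + (1/11)·9 = 20/11
E[X²] = (3/11)·16 + (6/11)·9 + (1/11)·25 + (1/11)·81 = 208/11
Var(X) = 208/11 − (20/11)² = 1888/121 ≈ 15.6033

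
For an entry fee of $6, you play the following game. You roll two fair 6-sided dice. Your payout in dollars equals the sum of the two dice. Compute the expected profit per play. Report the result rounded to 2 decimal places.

$1.00

Distribution of the sum of the two dice: 2 w.p. 1/36, 3 w.p. 1/18, 4 w.p. 1/12, 5 w.p. 1/9, 6 w.p. 5/36, 7 w.p. 1/6, …
E[payout] = (1/36)·2 + (1/18)·3 + (1/12)·4 + (1/9)·5 + (5/36)·6 + (1/6)·7 + (5/36)·8 + (1/9)·9 + (1/12)·10 + (1/18)·11 + (1/36)·12 = 7
Expected profit = 7 − 6 = 1 ≈ $1.00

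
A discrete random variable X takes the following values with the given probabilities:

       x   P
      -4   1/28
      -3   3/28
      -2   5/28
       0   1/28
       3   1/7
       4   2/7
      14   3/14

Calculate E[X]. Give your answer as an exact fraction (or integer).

E[X] = (1/28)·(-4) + (3/28)·(-3) + (5/28)·(-2) + (1/28)·0 + (1/7)·3 + (2/7)·4 + (3/14)·14
     = 15/4

15/4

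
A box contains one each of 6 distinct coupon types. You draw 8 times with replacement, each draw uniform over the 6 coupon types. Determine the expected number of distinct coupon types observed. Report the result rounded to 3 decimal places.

4.605

Let Xⱼ=1 if type j appears at least once. P(Xⱼ=1) = 1 − ((6−1)/6)^8 = 1288991/1679616.
E[#distinct] = 6·1288991/1679616 = 1288991/279936.
≈ 4.605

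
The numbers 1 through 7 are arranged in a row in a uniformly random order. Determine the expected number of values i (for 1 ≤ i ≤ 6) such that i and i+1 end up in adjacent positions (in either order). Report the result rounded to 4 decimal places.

For each i ∈ {1,…,6}, let Xᵢ = 1 if i and i+1 are adjacent. P(Xᵢ=1) = 2·(7−1)!/7! = 2/7.
By linearity, E[ΣXᵢ] = (6)·(2/7) = 12/7.
≈ 1.7143

1.7143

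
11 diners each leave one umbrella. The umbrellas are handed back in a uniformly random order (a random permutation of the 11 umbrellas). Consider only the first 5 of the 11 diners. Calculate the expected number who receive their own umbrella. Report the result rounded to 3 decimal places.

Let Xᵢ = 1 if person i gets their own umbrella. For each i, P(Xᵢ=1) = 1/11.
By linearity of expectation, E[X₁+…+X_5] = 5·(1/11) = 5/11.
≈ 0.455

0.455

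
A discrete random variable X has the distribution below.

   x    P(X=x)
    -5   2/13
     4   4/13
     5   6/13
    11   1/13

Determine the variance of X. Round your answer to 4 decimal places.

E[X] = (2/13)·(-5) + (4/13)·4 + (6/13)·5 + (1/13)·11 = 47/13
E[X²] = (2/13)·25 + (4/13)·16 + (6/13)·25 + (1/13)·121 = 385/13
Var(X) = 385/13 − (47/13)² = 2796/169 ≈ 16.5444

16.5444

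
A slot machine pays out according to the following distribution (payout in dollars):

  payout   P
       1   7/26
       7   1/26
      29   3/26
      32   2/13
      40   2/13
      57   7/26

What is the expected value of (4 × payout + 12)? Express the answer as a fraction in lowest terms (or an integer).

1732/13

E[4x+12] = (7/26)·16 + (1/26)·40 + (3/26)·128 + (2/13)·140 + (2/13)·172 + (7/26)·240
     = 1732/13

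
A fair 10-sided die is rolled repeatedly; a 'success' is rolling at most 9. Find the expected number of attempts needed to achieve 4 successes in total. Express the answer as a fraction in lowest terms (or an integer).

40/9

By linearity (sum of 4 independent geometric waits), E[trials] = 4/p = 4/(9/10) = 40/9.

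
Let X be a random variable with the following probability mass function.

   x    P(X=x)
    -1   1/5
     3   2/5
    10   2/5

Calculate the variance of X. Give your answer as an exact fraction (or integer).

94/5

E[X] = (1/5)·(-1) + (2/5)·3 + (2/5)·10 = 5
E[X²] = (1/5)·1 + (2/5)·9 + (2/5)·100 = 219/5
Var(X) = 219/5 − (5)² = 94/5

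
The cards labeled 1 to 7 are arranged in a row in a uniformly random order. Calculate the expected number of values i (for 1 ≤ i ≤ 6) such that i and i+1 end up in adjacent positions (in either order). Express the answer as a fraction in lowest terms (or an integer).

For each i ∈ {1,…,6}, let Xᵢ = 1 if i and i+1 are adjacent. P(Xᵢ=1) = 2·(7−1)!/7! = 2/7.
By linearity, E[ΣXᵢ] = (6)·(2/7) = 12/7.

12/7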